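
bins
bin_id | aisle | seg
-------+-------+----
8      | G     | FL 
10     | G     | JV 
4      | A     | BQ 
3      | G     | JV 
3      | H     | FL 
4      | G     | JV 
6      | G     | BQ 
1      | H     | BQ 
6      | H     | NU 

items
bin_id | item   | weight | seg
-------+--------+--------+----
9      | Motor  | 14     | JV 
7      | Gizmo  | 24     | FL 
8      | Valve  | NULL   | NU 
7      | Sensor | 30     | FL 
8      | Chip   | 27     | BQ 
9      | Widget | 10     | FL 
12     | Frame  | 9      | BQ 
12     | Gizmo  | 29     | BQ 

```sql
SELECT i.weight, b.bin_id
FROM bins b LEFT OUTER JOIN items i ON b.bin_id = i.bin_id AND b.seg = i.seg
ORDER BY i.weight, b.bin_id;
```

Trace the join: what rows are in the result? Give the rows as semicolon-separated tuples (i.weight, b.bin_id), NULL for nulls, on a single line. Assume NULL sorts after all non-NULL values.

(NULL, 1); (NULL, 3); (NULL, 3); (NULL, 4); (NULL, 4); (NULL, 6); (NULL, 6); (NULL, 8); (NULL, 10)

LEFT JOIN keeps every row from `bins`; unmatched rows get NULL for `items`'s columns.
Matching on b.bin_id = i.bin_id AND b.seg = i.seg.
- b row (bin_id=8, seg=FL): no match → kept, i columns NULL.
- b row (bin_id=10, seg=JV): no match → kept, i columns NULL.
- b row (bin_id=4, seg=BQ): no match → kept, i columns NULL.
- b row (bin_id=3, seg=JV): no match → kept, i columns NULL.
- b row (bin_id=3, seg=FL): no match → kept, i columns NULL.
- b row (bin_id=4, seg=JV): no match → kept, i columns NULL.
- b row (bin_id=6, seg=BQ): no match → kept, i columns NULL.
- b row (bin_id=1, seg=BQ): no match → kept, i columns NULL.
- b row (bin_id=6, seg=NU): no match → kept, i columns NULL.
After projecting and ordering:
i.weight | b.bin_id
NULL | 1
NULL | 3
NULL | 3
NULL | 4
NULL | 4
NULL | 6
NULL | 6
NULL | 8
NULL | 10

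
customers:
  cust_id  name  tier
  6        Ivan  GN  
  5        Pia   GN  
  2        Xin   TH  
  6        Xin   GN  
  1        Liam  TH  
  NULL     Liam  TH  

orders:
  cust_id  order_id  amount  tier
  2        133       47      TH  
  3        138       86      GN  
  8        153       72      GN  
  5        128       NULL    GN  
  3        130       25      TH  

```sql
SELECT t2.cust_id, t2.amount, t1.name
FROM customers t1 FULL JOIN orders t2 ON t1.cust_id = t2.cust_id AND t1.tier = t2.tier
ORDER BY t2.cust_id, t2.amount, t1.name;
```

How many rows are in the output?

9

FULL OUTER JOIN keeps every row from both sides; unmatched rows get NULL for the other side's columns.
Matching on t1.cust_id = t2.cust_id AND t1.tier = t2.tier. A NULL in a compared column never satisfies the condition.
- t1 row (cust_id=6, tier=GN): no match → kept, t2 columns NULL.
- t1 row (cust_id=5, tier=GN): matches 1 t2 row(s) → 1 output row(s).
- t1 row (cust_id=2, tier=TH): matches 1 t2 row(s) → 1 output row(s).
- t1 row (cust_id=6, tier=GN): no match → kept, t2 columns NULL.
- t1 row (cust_id=1, tier=TH): no match → kept, t2 columns NULL.
- t1 row (cust_id=NULL, tier=TH): no match → kept, t2 columns NULL.
- 3 row(s) from t2 found no t1 partner → padded with NULL.
Total: 2 matched + 7 padded = 9 rows.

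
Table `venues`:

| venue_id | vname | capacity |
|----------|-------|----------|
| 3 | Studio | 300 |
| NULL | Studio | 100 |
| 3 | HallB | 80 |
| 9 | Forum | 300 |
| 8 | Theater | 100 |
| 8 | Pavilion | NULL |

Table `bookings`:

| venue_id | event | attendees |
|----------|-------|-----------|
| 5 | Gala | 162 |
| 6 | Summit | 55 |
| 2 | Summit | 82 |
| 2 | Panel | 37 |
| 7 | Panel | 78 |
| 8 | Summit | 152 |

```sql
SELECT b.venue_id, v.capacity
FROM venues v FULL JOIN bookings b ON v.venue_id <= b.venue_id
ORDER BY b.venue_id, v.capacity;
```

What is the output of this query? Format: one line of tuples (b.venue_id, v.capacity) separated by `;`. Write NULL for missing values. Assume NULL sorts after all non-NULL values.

(2, NULL); (2, NULL); (5, 80); (5, 300); (6, 80); (6, 300); (7, 80); (7, 300); (8, 80); (8, 100); (8, 300); (8, NULL); (NULL, 100); (NULL, 300)

FULL OUTER JOIN keeps every row from both sides; unmatched rows get NULL for the other side's columns.
Matching on v.venue_id <= b.venue_id. A NULL in a compared column never satisfies the condition.
Matched pairs: 10; unmatched v rows kept: 2; unmatched b rows kept: 2.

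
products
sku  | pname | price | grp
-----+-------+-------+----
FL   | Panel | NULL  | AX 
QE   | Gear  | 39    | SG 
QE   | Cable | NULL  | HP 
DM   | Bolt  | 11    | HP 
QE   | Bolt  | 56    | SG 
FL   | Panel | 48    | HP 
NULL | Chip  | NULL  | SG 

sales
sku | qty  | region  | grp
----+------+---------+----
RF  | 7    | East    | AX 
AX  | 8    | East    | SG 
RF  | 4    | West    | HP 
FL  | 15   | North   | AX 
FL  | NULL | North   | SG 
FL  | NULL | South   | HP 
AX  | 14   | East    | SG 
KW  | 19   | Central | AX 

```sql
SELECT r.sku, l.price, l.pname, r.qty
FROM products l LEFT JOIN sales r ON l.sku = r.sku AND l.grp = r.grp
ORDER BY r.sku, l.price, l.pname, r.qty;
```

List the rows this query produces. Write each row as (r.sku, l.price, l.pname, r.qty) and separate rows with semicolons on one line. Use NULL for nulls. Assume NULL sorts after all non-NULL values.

LEFT JOIN keeps every row from `products`; unmatched rows get NULL for `sales`'s columns.
Matching on l.sku = r.sku AND l.grp = r.grp. A NULL in a compared column never satisfies the condition.
- l (sku=FL, grp=AX) pairs with 1 row(s) of r.
- l (sku=QE, grp=SG) has no partner → padded with NULL.
- l (sku=QE, grp=HP) has no partner → padded with NULL.
- l (sku=DM, grp=HP) has no partner → padded with NULL.
- l (sku=QE, grp=SG) has no partner → padded with NULL.
- l (sku=FL, grp=HP) pairs with 1 row(s) of r.
- l (sku=NULL, grp=SG) has no partner → padded with NULL.
After projecting and ordering:
r.sku | l.price | l.pname | r.qty
FL | 48 | Panel | NULL
FL | NULL | Panel | 15
NULL | 11 | Bolt | NULL
NULL | 39 | Gear | NULL
NULL | 56 | Bolt | NULL
NULL | NULL | Cable | NULL
NULL | NULL | Chip | NULL

(FL, 48, Panel, NULL); (FL, NULL, Panel, 15); (NULL, 11, Bolt, NULL); (NULL, 39, Gear, NULL); (NULL, 56, Bolt, NULL); (NULL, NULL, Cable, NULL); (NULL, NULL, Chip, NULL)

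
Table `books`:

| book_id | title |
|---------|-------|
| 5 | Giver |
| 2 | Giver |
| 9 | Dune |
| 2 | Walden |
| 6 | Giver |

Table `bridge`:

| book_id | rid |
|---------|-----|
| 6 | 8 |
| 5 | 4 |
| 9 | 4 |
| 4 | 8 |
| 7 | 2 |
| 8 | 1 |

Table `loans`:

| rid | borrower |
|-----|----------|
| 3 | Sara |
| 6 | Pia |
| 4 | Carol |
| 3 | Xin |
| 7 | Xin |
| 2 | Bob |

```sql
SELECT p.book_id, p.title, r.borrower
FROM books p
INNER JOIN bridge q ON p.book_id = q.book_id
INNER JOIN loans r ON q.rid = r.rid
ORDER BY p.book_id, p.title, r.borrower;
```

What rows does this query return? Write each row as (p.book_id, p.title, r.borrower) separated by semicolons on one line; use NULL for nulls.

(5, Giver, Carol); (9, Dune, Carol)

Step 1 — p INNER JOIN q on book_id → 3 row(s).
Then INNER JOIN `loans r` on rid: keep only rows whose q.rid appears in r.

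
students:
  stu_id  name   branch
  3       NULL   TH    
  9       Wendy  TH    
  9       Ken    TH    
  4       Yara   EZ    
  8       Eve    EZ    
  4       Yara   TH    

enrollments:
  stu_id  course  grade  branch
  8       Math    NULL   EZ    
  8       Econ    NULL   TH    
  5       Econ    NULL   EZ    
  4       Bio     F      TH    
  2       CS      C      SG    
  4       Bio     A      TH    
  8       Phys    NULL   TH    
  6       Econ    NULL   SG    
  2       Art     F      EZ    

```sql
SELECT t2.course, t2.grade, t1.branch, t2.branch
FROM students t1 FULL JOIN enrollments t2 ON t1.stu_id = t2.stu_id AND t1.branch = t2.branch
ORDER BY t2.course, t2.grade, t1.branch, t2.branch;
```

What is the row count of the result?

13

FULL OUTER JOIN keeps every row from both sides; unmatched rows get NULL for the other side's columns.
Matching on t1.stu_id = t2.stu_id AND t1.branch = t2.branch.
- t1[0] stu_id=3, branch=TH → no match; kept with NULLs on the t2 side.
- t1[1] stu_id=9, branch=TH → no match; kept with NULLs on the t2 side.
- t1[2] stu_id=9, branch=TH → no match; kept with NULLs on the t2 side.
- t1[3] stu_id=4, branch=EZ → no match; kept with NULLs on the t2 side.
- t1[4] stu_id=8, branch=EZ → 1 match(es) in t2 → 1 row(s).
- t1[5] stu_id=4, branch=TH → 2 match(es) in t2 → 2 row(s).
- plus 6 unmatched t2 row(s), each kept with NULL t1 columns.
Total: 3 matched + 10 padded = 13 rows.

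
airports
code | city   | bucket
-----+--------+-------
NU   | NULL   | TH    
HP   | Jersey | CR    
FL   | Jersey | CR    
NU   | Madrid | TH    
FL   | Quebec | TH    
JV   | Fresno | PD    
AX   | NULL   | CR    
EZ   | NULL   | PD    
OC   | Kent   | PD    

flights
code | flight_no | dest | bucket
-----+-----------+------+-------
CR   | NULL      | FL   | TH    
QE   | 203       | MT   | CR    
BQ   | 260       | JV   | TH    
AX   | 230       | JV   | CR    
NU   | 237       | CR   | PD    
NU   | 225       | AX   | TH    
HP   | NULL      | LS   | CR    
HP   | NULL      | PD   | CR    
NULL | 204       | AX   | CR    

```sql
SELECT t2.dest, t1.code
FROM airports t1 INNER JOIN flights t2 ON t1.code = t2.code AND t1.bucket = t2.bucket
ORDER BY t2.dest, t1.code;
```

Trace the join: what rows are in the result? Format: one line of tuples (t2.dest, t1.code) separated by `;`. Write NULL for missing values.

INNER JOIN keeps only pairs where the ON condition holds.
Matching on t1.code = t2.code AND t1.bucket = t2.bucket. A NULL in a compared column never satisfies the condition.
Matched pairs: 5.

(AX, NU); (AX, NU); (JV, AX); (LS, HP); (PD, HP)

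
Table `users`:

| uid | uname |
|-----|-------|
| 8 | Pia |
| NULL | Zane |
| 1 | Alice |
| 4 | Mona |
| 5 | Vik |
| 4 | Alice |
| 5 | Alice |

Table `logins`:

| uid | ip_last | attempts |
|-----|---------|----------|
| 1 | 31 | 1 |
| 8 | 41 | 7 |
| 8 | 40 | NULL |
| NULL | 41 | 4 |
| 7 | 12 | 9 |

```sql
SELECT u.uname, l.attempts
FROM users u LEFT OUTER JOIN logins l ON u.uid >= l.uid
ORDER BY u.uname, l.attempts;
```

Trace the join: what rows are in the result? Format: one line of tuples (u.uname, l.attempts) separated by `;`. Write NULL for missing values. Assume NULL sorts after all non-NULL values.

(Alice, 1); (Alice, 1); (Alice, 1); (Mona, 1); (Pia, 1); (Pia, 7); (Pia, 9); (Pia, NULL); (Vik, 1); (Zane, NULL)

LEFT JOIN keeps every row from `users`; unmatched rows get NULL for `logins`'s columns.
Matching on u.uid >= l.uid. A NULL in a compared column never satisfies the condition.
- u row (uid=8): matches 4 l row(s) → 4 output row(s).
- u row (uid=NULL): no match → kept, l columns NULL.
- u row (uid=1): matches 1 l row(s) → 1 output row(s).
- u row (uid=4): matches 1 l row(s) → 1 output row(s).
- u row (uid=5): matches 1 l row(s) → 1 output row(s).
- u row (uid=4): matches 1 l row(s) → 1 output row(s).
- u row (uid=5): matches 1 l row(s) → 1 output row(s).
After projecting and ordering:
u.uname | l.attempts
Alice | 1
Alice | 1
Alice | 1
Mona | 1
Pia | 1
Pia | 7
Pia | 9
Pia | NULL
Vik | 1
Zane | NULL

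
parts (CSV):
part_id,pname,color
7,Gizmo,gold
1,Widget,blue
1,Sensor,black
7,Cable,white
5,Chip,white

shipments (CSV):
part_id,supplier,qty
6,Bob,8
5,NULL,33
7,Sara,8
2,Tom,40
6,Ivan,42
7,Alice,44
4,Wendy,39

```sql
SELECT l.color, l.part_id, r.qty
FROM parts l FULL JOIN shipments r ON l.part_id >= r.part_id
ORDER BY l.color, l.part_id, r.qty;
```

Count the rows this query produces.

19

FULL OUTER JOIN keeps every row from both sides; unmatched rows get NULL for the other side's columns.
Matching on l.part_id >= r.part_id.
Matched pairs: 17; unmatched l rows kept: 2; unmatched r rows kept: 0.
Total: 17 matched + 2 padded = 19 rows.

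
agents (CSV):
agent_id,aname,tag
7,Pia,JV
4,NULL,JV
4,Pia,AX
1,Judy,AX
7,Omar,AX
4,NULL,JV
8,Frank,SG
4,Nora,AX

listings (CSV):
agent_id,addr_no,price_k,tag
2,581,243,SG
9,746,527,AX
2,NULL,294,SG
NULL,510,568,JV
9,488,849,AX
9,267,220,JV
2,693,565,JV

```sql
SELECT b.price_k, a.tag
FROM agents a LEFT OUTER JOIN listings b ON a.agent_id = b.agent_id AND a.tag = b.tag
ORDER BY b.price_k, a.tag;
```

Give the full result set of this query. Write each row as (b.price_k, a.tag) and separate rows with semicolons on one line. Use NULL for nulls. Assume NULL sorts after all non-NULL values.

(NULL, AX); (NULL, AX); (NULL, AX); (NULL, AX); (NULL, JV); (NULL, JV); (NULL, JV); (NULL, SG)

LEFT JOIN keeps every row from `agents`; unmatched rows get NULL for `listings`'s columns.
Matching on a.agent_id = b.agent_id AND a.tag = b.tag. A NULL in a compared column never satisfies the condition.
- a row (agent_id=7, tag=JV): no match → kept, b columns NULL.
- a row (agent_id=4, tag=JV): no match → kept, b columns NULL.
- a row (agent_id=4, tag=AX): no match → kept, b columns NULL.
- a row (agent_id=1, tag=AX): no match → kept, b columns NULL.
- a row (agent_id=7, tag=AX): no match → kept, b columns NULL.
- a row (agent_id=4, tag=JV): no match → kept, b columns NULL.
- a row (agent_id=8, tag=SG): no match → kept, b columns NULL.
- a row (agent_id=4, tag=AX): no match → kept, b columns NULL.
After projecting and ordering:
b.price_k | a.tag
NULL | AX
NULL | AX
NULL | AX
NULL | AX
NULL | JV
NULL | JV
NULL | JV
NULL | SG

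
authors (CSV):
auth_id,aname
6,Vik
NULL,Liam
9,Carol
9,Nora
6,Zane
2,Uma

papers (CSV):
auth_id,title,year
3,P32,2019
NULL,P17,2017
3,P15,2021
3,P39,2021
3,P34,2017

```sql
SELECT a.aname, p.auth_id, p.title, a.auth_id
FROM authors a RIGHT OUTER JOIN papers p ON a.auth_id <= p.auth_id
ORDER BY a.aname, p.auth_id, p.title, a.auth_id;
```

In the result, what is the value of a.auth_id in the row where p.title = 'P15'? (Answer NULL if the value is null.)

RIGHT JOIN keeps every row from `papers`; unmatched rows get NULL for `authors`'s columns.
Matching on a.auth_id <= p.auth_id. A NULL in a compared column never satisfies the condition.
- a[0] auth_id=6 → no match.
- a[1] auth_id=NULL → no match.
- a[2] auth_id=9 → no match.
- a[3] auth_id=9 → no match.
- a[4] auth_id=6 → no match.
- a[5] auth_id=2 → 4 match(es) in p → 4 row(s).
- plus 1 unmatched p row(s), each kept with NULL a columns.

2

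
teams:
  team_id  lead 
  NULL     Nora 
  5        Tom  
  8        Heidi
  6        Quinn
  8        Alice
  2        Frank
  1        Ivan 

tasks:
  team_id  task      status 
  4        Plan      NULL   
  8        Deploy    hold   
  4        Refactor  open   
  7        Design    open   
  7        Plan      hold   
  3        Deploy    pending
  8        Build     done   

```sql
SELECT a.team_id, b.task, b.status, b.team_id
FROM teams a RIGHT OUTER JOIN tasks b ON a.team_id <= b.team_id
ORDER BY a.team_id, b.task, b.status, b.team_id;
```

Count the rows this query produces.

26

RIGHT JOIN keeps every row from `tasks`; unmatched rows get NULL for `teams`'s columns.
Matching on a.team_id <= b.team_id. A NULL in a compared column never satisfies the condition.
- team_id=NULL: no matching b row.
- team_id=5: 4 matching b row(s), so 4 row(s) emitted.
- team_id=8: 2 matching b row(s), so 2 row(s) emitted.
- team_id=6: 4 matching b row(s), so 4 row(s) emitted.
- team_id=8: 2 matching b row(s), so 2 row(s) emitted.
- team_id=2: 7 matching b row(s), so 7 row(s) emitted.
- team_id=1: 7 matching b row(s), so 7 row(s) emitted.
- every b row matched at least one a row.
Total: 26 rows.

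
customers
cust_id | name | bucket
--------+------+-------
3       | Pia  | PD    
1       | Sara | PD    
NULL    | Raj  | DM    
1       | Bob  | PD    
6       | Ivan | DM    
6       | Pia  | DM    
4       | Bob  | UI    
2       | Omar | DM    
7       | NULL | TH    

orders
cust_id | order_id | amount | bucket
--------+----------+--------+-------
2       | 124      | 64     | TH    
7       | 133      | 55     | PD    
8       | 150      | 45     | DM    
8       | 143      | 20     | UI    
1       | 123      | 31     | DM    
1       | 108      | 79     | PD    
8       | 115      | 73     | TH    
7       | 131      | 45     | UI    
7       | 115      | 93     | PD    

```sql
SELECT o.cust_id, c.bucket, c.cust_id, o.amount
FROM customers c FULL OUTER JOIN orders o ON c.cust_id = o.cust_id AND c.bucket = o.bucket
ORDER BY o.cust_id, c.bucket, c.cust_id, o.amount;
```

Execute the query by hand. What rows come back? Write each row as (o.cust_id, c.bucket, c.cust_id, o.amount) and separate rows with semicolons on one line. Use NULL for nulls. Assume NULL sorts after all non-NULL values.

(1, PD, 1, 79); (1, PD, 1, 79); (1, NULL, NULL, 31); (2, NULL, NULL, 64); (7, NULL, NULL, 45); (7, NULL, NULL, 55); (7, NULL, NULL, 93); (8, NULL, NULL, 20); (8, NULL, NULL, 45); (8, NULL, NULL, 73); (NULL, DM, 2, NULL); (NULL, DM, 6, NULL); (NULL, DM, 6, NULL); (NULL, DM, NULL, NULL); (NULL, PD, 3, NULL); (NULL, TH, 7, NULL); (NULL, UI, 4, NULL)

FULL OUTER JOIN keeps every row from both sides; unmatched rows get NULL for the other side's columns.
Matching on c.cust_id = o.cust_id AND c.bucket = o.bucket. A NULL in a compared column never satisfies the condition.
- c row (cust_id=3, bucket=PD): no match → kept, o columns NULL.
- c row (cust_id=1, bucket=PD): matches 1 o row(s) → 1 output row(s).
- c row (cust_id=NULL, bucket=DM): no match → kept, o columns NULL.
- c row (cust_id=1, bucket=PD): matches 1 o row(s) → 1 output row(s).
- c row (cust_id=6, bucket=DM): no match → kept, o columns NULL.
- c row (cust_id=6, bucket=DM): no match → kept, o columns NULL.
- c row (cust_id=4, bucket=UI): no match → kept, o columns NULL.
- c row (cust_id=2, bucket=DM): no match → kept, o columns NULL.
- c row (cust_id=7, bucket=TH): no match → kept, o columns NULL.
- 8 o row(s) had no c match → kept, c columns NULL.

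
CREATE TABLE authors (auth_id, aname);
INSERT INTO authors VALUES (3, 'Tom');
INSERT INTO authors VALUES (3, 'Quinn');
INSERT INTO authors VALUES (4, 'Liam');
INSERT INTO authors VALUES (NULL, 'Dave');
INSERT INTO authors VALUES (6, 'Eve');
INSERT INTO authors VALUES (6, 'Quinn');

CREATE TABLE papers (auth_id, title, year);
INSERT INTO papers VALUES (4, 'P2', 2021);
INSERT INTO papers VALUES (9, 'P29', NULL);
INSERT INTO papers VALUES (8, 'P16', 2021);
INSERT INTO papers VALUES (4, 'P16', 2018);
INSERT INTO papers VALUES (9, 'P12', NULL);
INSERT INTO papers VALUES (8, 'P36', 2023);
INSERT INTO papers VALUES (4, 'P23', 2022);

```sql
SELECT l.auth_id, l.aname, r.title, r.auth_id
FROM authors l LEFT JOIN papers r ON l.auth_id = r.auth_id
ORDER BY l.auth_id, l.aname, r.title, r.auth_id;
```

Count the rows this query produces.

LEFT JOIN keeps every row from `authors`; unmatched rows get NULL for `papers`'s columns.
Matching on l.auth_id = r.auth_id. A NULL in a compared column never satisfies the condition.
- l[0] auth_id=3 → no match; kept with NULLs on the r side.
- l[1] auth_id=3 → no match; kept with NULLs on the r side.
- l[2] auth_id=4 → 3 match(es) in r → 3 row(s).
- l[3] auth_id=NULL → no match; kept with NULLs on the r side.
- l[4] auth_id=6 → no match; kept with NULLs on the r side.
- l[5] auth_id=6 → no match; kept with NULLs on the r side.
Total: 3 matched + 5 padded = 8 rows.

8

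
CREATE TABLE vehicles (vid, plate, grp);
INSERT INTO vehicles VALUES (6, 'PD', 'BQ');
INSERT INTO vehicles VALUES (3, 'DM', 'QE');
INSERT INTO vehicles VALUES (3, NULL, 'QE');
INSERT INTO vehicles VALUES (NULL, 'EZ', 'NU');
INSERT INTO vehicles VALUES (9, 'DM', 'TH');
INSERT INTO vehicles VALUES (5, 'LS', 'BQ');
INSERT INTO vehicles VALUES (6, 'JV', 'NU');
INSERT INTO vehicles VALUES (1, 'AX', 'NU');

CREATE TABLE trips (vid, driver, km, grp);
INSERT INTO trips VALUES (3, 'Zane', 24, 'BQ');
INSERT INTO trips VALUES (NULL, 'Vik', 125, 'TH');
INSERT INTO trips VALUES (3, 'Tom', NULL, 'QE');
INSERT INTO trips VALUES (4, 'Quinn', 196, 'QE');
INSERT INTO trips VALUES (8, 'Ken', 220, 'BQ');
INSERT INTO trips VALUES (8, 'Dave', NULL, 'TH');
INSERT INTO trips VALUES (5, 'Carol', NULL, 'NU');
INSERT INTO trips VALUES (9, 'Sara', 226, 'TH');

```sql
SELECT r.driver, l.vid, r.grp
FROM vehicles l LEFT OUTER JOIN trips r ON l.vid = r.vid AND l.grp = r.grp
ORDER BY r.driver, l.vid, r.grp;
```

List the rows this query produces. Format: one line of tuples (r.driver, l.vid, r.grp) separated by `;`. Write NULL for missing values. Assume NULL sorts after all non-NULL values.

(Sara, 9, TH); (Tom, 3, QE); (Tom, 3, QE); (NULL, 1, NULL); (NULL, 5, NULL); (NULL, 6, NULL); (NULL, 6, NULL); (NULL, NULL, NULL)

LEFT JOIN keeps every row from `vehicles`; unmatched rows get NULL for `trips`'s columns.
Matching on l.vid = r.vid AND l.grp = r.grp. A NULL in a compared column never satisfies the condition.
- vid=6, grp=BQ: no r row matches, row kept with r columns NULL.
- vid=3, grp=QE: 1 matching r row(s), so 1 row(s) emitted.
- vid=3, grp=QE: 1 matching r row(s), so 1 row(s) emitted.
- vid=NULL, grp=NU: no r row matches, row kept with r columns NULL.
- vid=9, grp=TH: 1 matching r row(s), so 1 row(s) emitted.
- vid=5, grp=BQ: no r row matches, row kept with r columns NULL.
- vid=6, grp=NU: no r row matches, row kept with r columns NULL.
- vid=1, grp=NU: no r row matches, row kept with r columns NULL.
After projecting and ordering:
r.driver | l.vid | r.grp
Sara | 9 | TH
Tom | 3 | QE
Tom | 3 | QE
NULL | 1 | NULL
NULL | 5 | NULL
NULL | 6 | NULL
NULL | 6 | NULL
NULL | NULL | NULL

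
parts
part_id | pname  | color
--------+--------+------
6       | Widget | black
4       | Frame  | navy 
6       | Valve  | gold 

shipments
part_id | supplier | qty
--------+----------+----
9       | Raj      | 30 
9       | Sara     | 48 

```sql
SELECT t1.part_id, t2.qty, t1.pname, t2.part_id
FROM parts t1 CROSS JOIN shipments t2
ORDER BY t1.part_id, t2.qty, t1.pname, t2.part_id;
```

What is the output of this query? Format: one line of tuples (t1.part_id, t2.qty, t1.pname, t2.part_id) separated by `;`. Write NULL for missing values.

(4, 30, Frame, 9); (4, 48, Frame, 9); (6, 30, Valve, 9); (6, 30, Widget, 9); (6, 48, Valve, 9); (6, 48, Widget, 9)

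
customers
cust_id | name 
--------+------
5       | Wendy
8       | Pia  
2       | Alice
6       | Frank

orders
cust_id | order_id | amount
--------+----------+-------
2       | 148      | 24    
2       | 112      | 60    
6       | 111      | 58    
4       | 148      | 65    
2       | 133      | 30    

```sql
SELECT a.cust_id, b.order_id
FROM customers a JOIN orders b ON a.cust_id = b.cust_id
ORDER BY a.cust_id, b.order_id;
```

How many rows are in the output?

INNER JOIN keeps only pairs where the ON condition holds.
Matching on a.cust_id = b.cust_id.
- a (cust_id=5) has no partner → excluded.
- a (cust_id=8) has no partner → excluded.
- a (cust_id=2) pairs with 3 row(s) of b.
- a (cust_id=6) pairs with 1 row(s) of b.
Total: 4 rows.

4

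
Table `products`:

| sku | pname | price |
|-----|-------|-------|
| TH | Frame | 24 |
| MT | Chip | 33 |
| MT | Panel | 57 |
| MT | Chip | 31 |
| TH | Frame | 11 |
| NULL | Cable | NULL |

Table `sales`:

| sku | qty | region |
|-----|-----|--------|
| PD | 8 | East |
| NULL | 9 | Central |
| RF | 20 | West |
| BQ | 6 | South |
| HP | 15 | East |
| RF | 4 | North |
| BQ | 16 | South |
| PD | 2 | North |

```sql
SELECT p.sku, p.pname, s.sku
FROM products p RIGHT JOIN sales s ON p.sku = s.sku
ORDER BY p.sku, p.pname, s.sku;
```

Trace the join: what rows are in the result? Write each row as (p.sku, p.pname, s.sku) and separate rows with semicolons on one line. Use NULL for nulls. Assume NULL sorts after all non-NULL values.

(NULL, NULL, BQ); (NULL, NULL, BQ); (NULL, NULL, HP); (NULL, NULL, PD); (NULL, NULL, PD); (NULL, NULL, RF); (NULL, NULL, RF); (NULL, NULL, NULL)

RIGHT JOIN keeps every row from `sales`; unmatched rows get NULL for `products`'s columns.
Matching on p.sku = s.sku. A NULL in a compared column never satisfies the condition.
Matched pairs: 0; unmatched s rows kept: 8.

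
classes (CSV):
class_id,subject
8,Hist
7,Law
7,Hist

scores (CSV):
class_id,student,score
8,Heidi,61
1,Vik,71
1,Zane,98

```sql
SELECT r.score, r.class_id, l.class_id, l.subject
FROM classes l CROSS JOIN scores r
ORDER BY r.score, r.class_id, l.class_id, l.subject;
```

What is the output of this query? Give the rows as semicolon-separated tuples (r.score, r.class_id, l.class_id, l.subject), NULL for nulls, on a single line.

CROSS JOIN pairs every row of `classes` with every row of `scores`: 3 × 3 = 9 rows.
After projecting and ordering:
r.score | r.class_id | l.class_id | l.subject
61 | 8 | 7 | Hist
61 | 8 | 7 | Law
61 | 8 | 8 | Hist
71 | 1 | 7 | Hist
71 | 1 | 7 | Law
71 | 1 | 8 | Hist
98 | 1 | 7 | Hist
98 | 1 | 7 | Law
98 | 1 | 8 | Hist

(61, 8, 7, Hist); (61, 8, 7, Law); (61, 8, 8, Hist); (71, 1, 7, Hist); (71, 1, 7, Law); (71, 1, 8, Hist); (98, 1, 7, Hist); (98, 1, 7, Law); (98, 1, 8, Hist)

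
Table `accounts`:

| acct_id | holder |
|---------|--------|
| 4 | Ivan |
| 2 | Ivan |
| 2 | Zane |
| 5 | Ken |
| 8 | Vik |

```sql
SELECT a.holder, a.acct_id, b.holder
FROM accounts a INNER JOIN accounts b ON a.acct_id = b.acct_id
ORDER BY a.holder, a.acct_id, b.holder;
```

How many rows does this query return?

INNER JOIN keeps only pairs where the ON condition holds.
Matching on a.acct_id = b.acct_id.
Matched pairs: 7.
Total: 7 rows.

7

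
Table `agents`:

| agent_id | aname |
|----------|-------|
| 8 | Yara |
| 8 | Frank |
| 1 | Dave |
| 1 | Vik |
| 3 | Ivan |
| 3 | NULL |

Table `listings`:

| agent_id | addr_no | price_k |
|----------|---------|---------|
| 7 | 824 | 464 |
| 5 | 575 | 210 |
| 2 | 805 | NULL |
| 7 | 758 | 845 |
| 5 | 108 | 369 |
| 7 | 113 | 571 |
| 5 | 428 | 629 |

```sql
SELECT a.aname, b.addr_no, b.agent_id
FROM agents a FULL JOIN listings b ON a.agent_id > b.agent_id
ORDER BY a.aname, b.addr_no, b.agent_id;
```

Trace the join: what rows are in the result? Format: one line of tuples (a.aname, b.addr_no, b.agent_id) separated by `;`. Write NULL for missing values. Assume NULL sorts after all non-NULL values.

FULL OUTER JOIN keeps every row from both sides; unmatched rows get NULL for the other side's columns.
Matching on a.agent_id > b.agent_id.
- agent_id=8: 7 matching b row(s), so 7 row(s) emitted.
- agent_id=8: 7 matching b row(s), so 7 row(s) emitted.
- agent_id=1: no b row matches, row kept with b columns NULL.
- agent_id=1: no b row matches, row kept with b columns NULL.
- agent_id=3: 1 matching b row(s), so 1 row(s) emitted.
- agent_id=3: 1 matching b row(s), so 1 row(s) emitted.

(Dave, NULL, NULL); (Frank, 108, 5); (Frank, 113, 7); (Frank, 428, 5); (Frank, 575, 5); (Frank, 758, 7); (Frank, 805, 2); (Frank, 824, 7); (Ivan, 805, 2); (Vik, NULL, NULL); (Yara, 108, 5); (Yara, 113, 7); (Yara, 428, 5); (Yara, 575, 5); (Yara, 758, 7); (Yara, 805, 2); (Yara, 824, 7); (NULL, 805, 2)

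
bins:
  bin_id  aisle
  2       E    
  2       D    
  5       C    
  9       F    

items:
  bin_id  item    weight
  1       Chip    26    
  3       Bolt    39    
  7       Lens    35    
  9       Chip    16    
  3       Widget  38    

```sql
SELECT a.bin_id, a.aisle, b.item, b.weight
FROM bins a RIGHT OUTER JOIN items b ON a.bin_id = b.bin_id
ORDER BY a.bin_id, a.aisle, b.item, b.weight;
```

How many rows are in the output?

5

RIGHT JOIN keeps every row from `items`; unmatched rows get NULL for `bins`'s columns.
Matching on a.bin_id = b.bin_id.
- a (bin_id=2) has no partner in b.
- a (bin_id=2) has no partner in b.
- a (bin_id=5) has no partner in b.
- a (bin_id=9) pairs with 1 row(s) of b.
- 4 row(s) from b found no a partner → padded with NULL.
Total: 1 matched + 4 padded = 5 rows.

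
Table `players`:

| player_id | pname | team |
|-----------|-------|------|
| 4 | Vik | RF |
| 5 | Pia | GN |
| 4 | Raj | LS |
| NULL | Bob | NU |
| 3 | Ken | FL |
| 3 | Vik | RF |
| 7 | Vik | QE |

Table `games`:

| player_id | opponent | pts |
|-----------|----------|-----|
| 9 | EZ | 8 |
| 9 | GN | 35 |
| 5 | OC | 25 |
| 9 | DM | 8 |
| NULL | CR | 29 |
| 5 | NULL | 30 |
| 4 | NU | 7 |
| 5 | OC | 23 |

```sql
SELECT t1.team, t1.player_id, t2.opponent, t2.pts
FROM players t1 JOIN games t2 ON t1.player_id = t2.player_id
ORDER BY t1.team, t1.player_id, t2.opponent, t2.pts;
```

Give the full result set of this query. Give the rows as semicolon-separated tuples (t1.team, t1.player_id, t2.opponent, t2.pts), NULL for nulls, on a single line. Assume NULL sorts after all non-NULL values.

INNER JOIN keeps only pairs where the ON condition holds.
Matching on t1.player_id = t2.player_id. A NULL in a compared column never satisfies the condition.
Matched pairs: 5.

(GN, 5, OC, 23); (GN, 5, OC, 25); (GN, 5, NULL, 30); (LS, 4, NU, 7); (RF, 4, NU, 7)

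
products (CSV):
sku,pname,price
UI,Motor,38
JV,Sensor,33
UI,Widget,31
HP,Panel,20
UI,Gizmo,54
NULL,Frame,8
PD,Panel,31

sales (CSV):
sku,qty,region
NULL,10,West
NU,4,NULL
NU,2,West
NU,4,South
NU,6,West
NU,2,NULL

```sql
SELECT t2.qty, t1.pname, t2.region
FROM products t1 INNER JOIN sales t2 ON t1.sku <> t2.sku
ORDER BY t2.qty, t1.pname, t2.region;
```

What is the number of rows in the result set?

30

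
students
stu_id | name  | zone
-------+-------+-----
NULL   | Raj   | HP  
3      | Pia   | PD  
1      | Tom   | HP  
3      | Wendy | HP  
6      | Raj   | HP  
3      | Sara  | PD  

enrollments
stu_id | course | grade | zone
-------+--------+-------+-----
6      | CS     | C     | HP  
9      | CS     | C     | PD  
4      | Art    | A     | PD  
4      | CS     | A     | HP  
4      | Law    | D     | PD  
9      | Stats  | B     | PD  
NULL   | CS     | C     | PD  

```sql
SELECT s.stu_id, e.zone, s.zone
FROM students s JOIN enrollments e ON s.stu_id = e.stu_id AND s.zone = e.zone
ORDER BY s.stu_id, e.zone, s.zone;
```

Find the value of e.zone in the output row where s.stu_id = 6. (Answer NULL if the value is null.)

INNER JOIN keeps only pairs where the ON condition holds.
Matching on s.stu_id = e.stu_id AND s.zone = e.zone. A NULL in a compared column never satisfies the condition.
- s[0] stu_id=NULL, zone=HP → no match; dropped.
- s[1] stu_id=3, zone=PD → no match; dropped.
- s[2] stu_id=1, zone=HP → no match; dropped.
- s[3] stu_id=3, zone=HP → no match; dropped.
- s[4] stu_id=6, zone=HP → 1 match(es) in e → 1 row(s).
- s[5] stu_id=3, zone=PD → no match; dropped.

HP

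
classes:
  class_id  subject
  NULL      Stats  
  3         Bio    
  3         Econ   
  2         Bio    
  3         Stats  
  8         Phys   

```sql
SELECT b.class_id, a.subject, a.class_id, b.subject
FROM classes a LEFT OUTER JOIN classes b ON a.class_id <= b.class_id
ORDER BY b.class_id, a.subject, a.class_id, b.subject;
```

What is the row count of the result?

19

LEFT JOIN keeps every row from `classes a`; unmatched rows get NULL for `classes b`'s columns.
Matching on a.class_id <= b.class_id. A NULL in a compared column never satisfies the condition.
Matched pairs: 18; unmatched a rows kept: 1.
Total: 18 matched + 1 padded = 19 rows.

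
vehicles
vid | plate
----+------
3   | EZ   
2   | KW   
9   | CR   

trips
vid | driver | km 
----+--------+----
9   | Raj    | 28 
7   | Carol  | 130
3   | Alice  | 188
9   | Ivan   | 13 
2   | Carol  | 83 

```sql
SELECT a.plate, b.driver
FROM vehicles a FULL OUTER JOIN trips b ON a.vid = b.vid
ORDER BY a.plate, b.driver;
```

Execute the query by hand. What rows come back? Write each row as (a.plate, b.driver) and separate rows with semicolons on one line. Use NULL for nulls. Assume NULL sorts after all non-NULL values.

FULL OUTER JOIN keeps every row from both sides; unmatched rows get NULL for the other side's columns.
Matching on a.vid = b.vid.
- a[0] vid=3 → 1 match(es) in b → 1 row(s).
- a[1] vid=2 → 1 match(es) in b → 1 row(s).
- a[2] vid=9 → 2 match(es) in b → 2 row(s).
- 1 row(s) from b found no a partner → padded with NULL.
After projecting and ordering:
a.plate | b.driver
CR | Ivan
CR | Raj
EZ | Alice
KW | Carol
NULL | Carol

(CR, Ivan); (CR, Raj); (EZ, Alice); (KW, Carol); (NULL, Carol)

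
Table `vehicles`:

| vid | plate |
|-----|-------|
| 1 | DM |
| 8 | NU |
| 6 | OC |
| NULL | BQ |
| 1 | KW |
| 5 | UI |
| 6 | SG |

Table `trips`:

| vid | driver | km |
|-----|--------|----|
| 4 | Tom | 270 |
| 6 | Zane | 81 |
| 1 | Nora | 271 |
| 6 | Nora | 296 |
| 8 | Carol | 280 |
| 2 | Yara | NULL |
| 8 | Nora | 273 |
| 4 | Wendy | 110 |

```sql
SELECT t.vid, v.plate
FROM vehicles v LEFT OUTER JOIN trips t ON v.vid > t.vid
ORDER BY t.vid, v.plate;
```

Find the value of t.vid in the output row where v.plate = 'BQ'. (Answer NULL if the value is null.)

LEFT JOIN keeps every row from `vehicles`; unmatched rows get NULL for `trips`'s columns.
Matching on v.vid > t.vid. A NULL in a compared column never satisfies the condition.
- v (vid=1) has no partner → padded with NULL.
- v (vid=8) pairs with 6 row(s) of t.
- v (vid=6) pairs with 4 row(s) of t.
- v (vid=NULL) has no partner → padded with NULL.
- v (vid=1) has no partner → padded with NULL.
- v (vid=5) pairs with 4 row(s) of t.
- v (vid=6) pairs with 4 row(s) of t.

NULL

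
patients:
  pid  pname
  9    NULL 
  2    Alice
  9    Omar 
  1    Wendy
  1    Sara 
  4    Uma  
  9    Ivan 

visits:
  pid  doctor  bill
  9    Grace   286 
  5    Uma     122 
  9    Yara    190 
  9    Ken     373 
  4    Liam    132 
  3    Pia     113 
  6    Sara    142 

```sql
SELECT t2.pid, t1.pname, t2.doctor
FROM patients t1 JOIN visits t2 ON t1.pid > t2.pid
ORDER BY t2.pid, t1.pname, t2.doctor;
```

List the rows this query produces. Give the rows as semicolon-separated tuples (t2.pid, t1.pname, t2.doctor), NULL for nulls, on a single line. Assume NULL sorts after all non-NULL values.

INNER JOIN keeps only pairs where the ON condition holds.
Matching on t1.pid > t2.pid.
- t1 row (pid=9): matches 4 t2 row(s) → 4 output row(s).
- t1 row (pid=2): no match → dropped.
- t1 row (pid=9): matches 4 t2 row(s) → 4 output row(s).
- t1 row (pid=1): no match → dropped.
- t1 row (pid=1): no match → dropped.
- t1 row (pid=4): matches 1 t2 row(s) → 1 output row(s).
- t1 row (pid=9): matches 4 t2 row(s) → 4 output row(s).

(3, Ivan, Pia); (3, Omar, Pia); (3, Uma, Pia); (3, NULL, Pia); (4, Ivan, Liam); (4, Omar, Liam); (4, NULL, Liam); (5, Ivan, Uma); (5, Omar, Uma); (5, NULL, Uma); (6, Ivan, Sara); (6, Omar, Sara); (6, NULL, Sara)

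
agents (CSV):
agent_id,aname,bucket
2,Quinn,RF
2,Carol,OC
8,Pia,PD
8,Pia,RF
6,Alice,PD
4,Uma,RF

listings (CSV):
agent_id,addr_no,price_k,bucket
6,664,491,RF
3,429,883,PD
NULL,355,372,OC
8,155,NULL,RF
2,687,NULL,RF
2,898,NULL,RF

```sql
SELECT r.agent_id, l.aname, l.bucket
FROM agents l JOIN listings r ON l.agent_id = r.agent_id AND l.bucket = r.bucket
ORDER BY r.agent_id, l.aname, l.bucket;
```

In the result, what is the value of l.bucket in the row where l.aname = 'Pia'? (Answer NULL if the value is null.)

RF

INNER JOIN keeps only pairs where the ON condition holds.
Matching on l.agent_id = r.agent_id AND l.bucket = r.bucket. A NULL in a compared column never satisfies the condition.
- agent_id=2, bucket=RF: 2 matching r row(s), so 2 row(s) emitted.
- agent_id=2, bucket=OC: no matching r row, dropped.
- agent_id=8, bucket=PD: no matching r row, dropped.
- agent_id=8, bucket=RF: 1 matching r row(s), so 1 row(s) emitted.
- agent_id=6, bucket=PD: no matching r row, dropped.
- agent_id=4, bucket=RF: no matching r row, dropped.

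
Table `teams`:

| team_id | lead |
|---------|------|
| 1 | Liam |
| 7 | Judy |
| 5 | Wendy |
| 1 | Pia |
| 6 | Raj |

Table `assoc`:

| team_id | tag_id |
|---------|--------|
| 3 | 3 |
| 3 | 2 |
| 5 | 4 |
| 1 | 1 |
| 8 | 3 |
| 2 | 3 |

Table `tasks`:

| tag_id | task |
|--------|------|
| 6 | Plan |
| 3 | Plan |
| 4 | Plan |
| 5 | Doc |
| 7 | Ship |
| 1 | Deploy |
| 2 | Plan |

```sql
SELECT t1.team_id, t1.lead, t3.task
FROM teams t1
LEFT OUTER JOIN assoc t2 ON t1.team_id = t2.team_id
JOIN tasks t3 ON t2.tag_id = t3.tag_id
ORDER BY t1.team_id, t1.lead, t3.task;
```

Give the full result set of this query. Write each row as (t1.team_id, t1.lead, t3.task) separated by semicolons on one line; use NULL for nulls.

Evaluate left to right. First `teams t1 LEFT JOIN assoc t2` on team_id: 5 row(s).
Then INNER JOIN `tasks t3` on tag_id: keep only rows whose t2.tag_id appears in t3.

(1, Liam, Deploy); (1, Pia, Deploy); (5, Wendy, Plan)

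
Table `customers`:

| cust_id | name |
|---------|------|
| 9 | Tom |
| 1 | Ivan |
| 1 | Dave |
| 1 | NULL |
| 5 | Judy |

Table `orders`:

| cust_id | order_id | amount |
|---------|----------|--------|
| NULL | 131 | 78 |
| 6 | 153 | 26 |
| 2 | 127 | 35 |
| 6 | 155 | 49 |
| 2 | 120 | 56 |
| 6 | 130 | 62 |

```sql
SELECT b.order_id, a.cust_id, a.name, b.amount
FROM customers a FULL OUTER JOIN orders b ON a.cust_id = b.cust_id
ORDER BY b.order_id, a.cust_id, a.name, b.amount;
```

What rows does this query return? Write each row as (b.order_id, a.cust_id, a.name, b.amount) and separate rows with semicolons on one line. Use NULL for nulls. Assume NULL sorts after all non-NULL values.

(120, NULL, NULL, 56); (127, NULL, NULL, 35); (130, NULL, NULL, 62); (131, NULL, NULL, 78); (153, NULL, NULL, 26); (155, NULL, NULL, 49); (NULL, 1, Dave, NULL); (NULL, 1, Ivan, NULL); (NULL, 1, NULL, NULL); (NULL, 5, Judy, NULL); (NULL, 9, Tom, NULL)

FULL OUTER JOIN keeps every row from both sides; unmatched rows get NULL for the other side's columns.
Matching on a.cust_id = b.cust_id. A NULL in a compared column never satisfies the condition.
Matched pairs: 0; unmatched a rows kept: 5; unmatched b rows kept: 6.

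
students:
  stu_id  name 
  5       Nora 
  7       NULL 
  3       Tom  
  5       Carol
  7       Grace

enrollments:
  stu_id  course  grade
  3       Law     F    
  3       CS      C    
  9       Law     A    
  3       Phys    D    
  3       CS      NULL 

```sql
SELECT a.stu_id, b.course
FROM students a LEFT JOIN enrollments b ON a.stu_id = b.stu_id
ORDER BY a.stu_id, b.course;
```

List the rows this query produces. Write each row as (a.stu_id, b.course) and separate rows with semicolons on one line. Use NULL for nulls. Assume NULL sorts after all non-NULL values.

(3, CS); (3, CS); (3, Law); (3, Phys); (5, NULL); (5, NULL); (7, NULL); (7, NULL)

LEFT JOIN keeps every row from `students`; unmatched rows get NULL for `enrollments`'s columns.
Matching on a.stu_id = b.stu_id.
- stu_id=5: no b row matches, row kept with b columns NULL.
- stu_id=7: no b row matches, row kept with b columns NULL.
- stu_id=3: 4 matching b row(s), so 4 row(s) emitted.
- stu_id=5: no b row matches, row kept with b columns NULL.
- stu_id=7: no b row matches, row kept with b columns NULL.
After projecting and ordering:
a.stu_id | b.course
3 | CS
3 | CS
3 | Law
3 | Phys
5 | NULL
5 | NULL
7 | NULL
7 | NULL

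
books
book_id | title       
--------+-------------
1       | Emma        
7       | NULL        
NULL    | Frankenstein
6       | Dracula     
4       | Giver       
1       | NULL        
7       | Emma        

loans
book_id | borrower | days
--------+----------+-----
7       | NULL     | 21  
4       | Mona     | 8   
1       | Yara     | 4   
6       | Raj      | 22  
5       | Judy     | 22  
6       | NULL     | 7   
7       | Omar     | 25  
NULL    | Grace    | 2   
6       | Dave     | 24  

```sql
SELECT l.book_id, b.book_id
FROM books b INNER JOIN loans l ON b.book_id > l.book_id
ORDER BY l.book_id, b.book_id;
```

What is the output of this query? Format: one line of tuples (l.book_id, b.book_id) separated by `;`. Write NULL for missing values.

(1, 4); (1, 6); (1, 7); (1, 7); (4, 6); (4, 7); (4, 7); (5, 6); (5, 7); (5, 7); (6, 7); (6, 7); (6, 7); (6, 7); (6, 7); (6, 7)

INNER JOIN keeps only pairs where the ON condition holds.
Matching on b.book_id > l.book_id. A NULL in a compared column never satisfies the condition.
Matched pairs: 16.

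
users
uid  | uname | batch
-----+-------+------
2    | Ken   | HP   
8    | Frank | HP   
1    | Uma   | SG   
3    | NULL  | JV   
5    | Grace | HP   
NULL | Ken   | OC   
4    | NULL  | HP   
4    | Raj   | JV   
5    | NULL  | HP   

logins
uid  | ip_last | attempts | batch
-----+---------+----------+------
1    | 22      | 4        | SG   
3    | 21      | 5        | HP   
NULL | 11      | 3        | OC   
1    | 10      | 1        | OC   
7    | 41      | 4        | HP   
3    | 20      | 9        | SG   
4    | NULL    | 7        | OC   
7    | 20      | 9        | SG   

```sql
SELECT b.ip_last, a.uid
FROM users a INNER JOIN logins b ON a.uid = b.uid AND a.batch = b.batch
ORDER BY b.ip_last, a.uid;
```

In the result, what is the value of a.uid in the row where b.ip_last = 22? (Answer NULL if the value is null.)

1

INNER JOIN keeps only pairs where the ON condition holds.
Matching on a.uid = b.uid AND a.batch = b.batch. A NULL in a compared column never satisfies the condition.
Matched pairs: 1.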